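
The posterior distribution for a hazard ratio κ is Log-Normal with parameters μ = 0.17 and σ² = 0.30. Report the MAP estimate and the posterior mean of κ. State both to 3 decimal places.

MAP = 0.878, posterior mean = 1.377

Mode = exp(μ − σ²) = exp(-0.13) = 0.878.
Mean = exp(μ + σ²/2) = exp(0.320) = 1.377.
Mean > mode: the posterior has a right tail.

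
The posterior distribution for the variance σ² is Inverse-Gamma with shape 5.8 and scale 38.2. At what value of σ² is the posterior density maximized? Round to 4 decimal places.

5.6176

Mode = β/(α+1) = 38.2/6.8 = 5.6176.
Mean = β/(α−1) = 38.2/4.8 = 7.9583.
This is the posterior mode — the MAP estimate.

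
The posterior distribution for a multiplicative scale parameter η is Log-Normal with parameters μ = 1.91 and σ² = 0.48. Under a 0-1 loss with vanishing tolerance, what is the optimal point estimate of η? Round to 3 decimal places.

Mode = exp(μ − σ²) = exp(1.43) = 4.179.
Mean = exp(μ + σ²/2) = exp(2.150) = 8.585.
This is the posterior mode — the MAP estimate.

4.179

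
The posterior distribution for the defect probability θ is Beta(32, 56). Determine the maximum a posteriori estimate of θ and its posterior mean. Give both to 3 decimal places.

Mode = (32−1)/(32+56−2) = 31/86 = 0.360.
Mean = 32/(32+56) = 32/88 = 0.364.

MAP = 0.360, posterior mean = 0.364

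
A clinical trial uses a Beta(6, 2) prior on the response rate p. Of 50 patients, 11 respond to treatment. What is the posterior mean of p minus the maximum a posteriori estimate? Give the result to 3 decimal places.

0.007

Posterior: Beta(6+11, 2+39) = Beta(17, 41).
Mode = (17−1)/(17+41−2) = 16/56 = 0.286.
Mean = 17/(17+41) = 17/58 = 0.293.
Difference = 0.293 − 0.286 = 0.007.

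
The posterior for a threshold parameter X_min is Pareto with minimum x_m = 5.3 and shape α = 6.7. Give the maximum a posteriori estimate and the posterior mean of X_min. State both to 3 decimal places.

The Pareto density is strictly decreasing on [x_m, ∞), so the mode is x_m = 5.300.
Mean = α·x_m/(α−1) = 6.7·5.3/5.7 = 6.230.
The posterior is right-skewed, so the mean exceeds the mode.

X_min_MAP = 5.300, E[X_min|data] = 6.230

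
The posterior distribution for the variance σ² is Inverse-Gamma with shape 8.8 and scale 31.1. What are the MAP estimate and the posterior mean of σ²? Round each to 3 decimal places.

MAP: 3.173. Posterior mean: 3.987.

Mode = β/(α+1) = 31.1/9.8 = 3.173.
Mean = β/(α−1) = 31.1/7.8 = 3.987.
The posterior is right-skewed, so the mean exceeds the mode.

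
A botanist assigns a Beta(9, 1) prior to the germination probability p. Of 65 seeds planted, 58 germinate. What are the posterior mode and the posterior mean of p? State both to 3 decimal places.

MAP = 0.904; posterior mean = 0.893

Posterior: Beta(9+58, 1+7) = Beta(67, 8).
Mode = (67−1)/(67+8−2) = 66/73 = 0.904.
Mean = 67/(67+8) = 67/75 = 0.893.
Mode > mean: the posterior has a left tail.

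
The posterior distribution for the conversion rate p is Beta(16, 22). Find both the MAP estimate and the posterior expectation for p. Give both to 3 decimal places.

Mode = (16−1)/(16+22−2) = 15/36 = 0.417.
Mean = 16/(16+22) = 16/38 = 0.421.

MAP: 0.417. Posterior mean: 0.421.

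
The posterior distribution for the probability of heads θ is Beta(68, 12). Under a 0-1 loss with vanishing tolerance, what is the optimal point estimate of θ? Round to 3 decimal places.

0.859

Mode = (68−1)/(68+12−2) = 67/78 = 0.859.
Mean = 68/(68+12) = 68/80 = 0.850.
This is the posterior mode — the MAP estimate.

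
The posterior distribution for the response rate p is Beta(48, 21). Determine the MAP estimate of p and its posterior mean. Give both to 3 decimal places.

MAP = 0.701; posterior mean = 0.696

Mode = (48−1)/(48+21−2) = 47/67 = 0.701.
Mean = 48/(48+21) = 48/69 = 0.696.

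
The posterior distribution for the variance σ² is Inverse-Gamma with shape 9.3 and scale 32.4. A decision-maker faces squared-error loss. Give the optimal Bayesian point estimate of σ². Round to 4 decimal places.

3.9036

Mode = β/(α+1) = 32.4/10.3 = 3.1456.
Mean = β/(α−1) = 32.4/8.3 = 3.9036.
Squared-error loss ⇒ the optimal estimator is the posterior mean.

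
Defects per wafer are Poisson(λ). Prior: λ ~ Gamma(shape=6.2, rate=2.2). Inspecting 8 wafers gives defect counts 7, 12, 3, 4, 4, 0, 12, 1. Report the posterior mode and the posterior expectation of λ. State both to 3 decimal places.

λ_MAP = 4.725, E[λ|data] = 4.824

Σ counts = 43. Posterior: Gamma(shape = 6.2+43 = 49.2, rate = 2.2+8 = 10.2).
Mode = (α−1)/β = 48.2/10.2 = 4.725.
Mean = α/β = 49.2/10.2 = 4.824.
Mean > mode: the posterior has a right tail.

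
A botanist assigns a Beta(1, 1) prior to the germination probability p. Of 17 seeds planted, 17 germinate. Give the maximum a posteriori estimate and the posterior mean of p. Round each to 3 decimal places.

Posterior: Beta(1+17, 1+0) = Beta(18, 1).
Since β = 1 ≤ 1 and α > 1, the Beta density is monotone increasing on [0,1]; the mode is at 1.
Mean = 18/(18+1) = 0.947.

MAP: 1.000. Posterior mean: 0.947.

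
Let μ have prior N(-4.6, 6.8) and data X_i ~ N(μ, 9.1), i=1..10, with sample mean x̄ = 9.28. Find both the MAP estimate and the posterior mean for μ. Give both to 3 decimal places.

MAP = 7.642, posterior mean = 7.642

Posterior for μ is Normal. Precision-weighted mean: (1/6.8·-4.6 + 10/9.1·9.28) / (1/6.8 + 10/9.1) = 7.642.
A Normal posterior is symmetric, so mode = mean.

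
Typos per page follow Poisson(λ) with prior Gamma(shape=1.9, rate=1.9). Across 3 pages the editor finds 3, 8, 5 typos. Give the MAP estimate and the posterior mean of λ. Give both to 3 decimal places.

Σ counts = 16. Posterior: Gamma(shape = 1.9+16 = 17.9, rate = 1.9+3 = 4.9).
Mode = (α−1)/β = 16.9/4.9 = 3.449.
Mean = α/β = 17.9/4.9 = 3.653.
Right-skewed posterior ⇒ mode < mean.

MAP: 3.449. Posterior mean: 3.653.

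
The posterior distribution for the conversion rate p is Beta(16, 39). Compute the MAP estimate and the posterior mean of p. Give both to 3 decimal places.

Mode = (16−1)/(16+39−2) = 15/53 = 0.283.
Mean = 16/(16+39) = 16/55 = 0.291.

MAP: 0.283. Posterior mean: 0.291.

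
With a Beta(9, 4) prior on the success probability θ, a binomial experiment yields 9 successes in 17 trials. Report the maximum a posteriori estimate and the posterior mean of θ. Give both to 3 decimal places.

MAP: 0.607. Posterior mean: 0.600.

Posterior: Beta(9+9, 4+8) = Beta(18, 12).
Mode = (18−1)/(18+12−2) = 17/28 = 0.607.
Mean = 18/(18+12) = 18/30 = 0.600.
The mean is pulled below the mode by the posterior's left skew.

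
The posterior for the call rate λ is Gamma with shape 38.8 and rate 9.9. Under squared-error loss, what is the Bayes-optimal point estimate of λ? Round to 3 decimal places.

Mode = (α−1)/β = 37.8/9.9 = 3.818.
Mean = α/β = 38.8/9.9 = 3.919.
Squared-error loss ⇒ the optimal estimator is the posterior mean.

3.919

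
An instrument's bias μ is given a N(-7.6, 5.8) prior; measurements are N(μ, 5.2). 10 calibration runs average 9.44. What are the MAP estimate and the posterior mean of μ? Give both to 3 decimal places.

Posterior for μ is Normal. Precision-weighted mean: (1/5.8·-7.6 + 10/5.2·9.44) / (1/5.8 + 10/5.2) = 8.038.
A Normal posterior is symmetric, so mode = mean.

MAP = 8.038, posterior mean = 8.038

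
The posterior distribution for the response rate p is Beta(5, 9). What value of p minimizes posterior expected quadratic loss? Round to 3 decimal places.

0.357

Mode = (5−1)/(5+9−2) = 4/12 = 0.333.
Mean = 5/(5+9) = 5/14 = 0.357.
Quadratic loss ⇒ the optimal estimator is the posterior mean.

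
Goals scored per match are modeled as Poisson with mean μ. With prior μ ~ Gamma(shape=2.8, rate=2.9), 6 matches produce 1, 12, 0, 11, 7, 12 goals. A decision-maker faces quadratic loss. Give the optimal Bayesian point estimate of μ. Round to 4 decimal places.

Σ counts = 43. Posterior: Gamma(shape = 2.8+43 = 45.8, rate = 2.9+6 = 8.9).
Mode = (α−1)/β = 44.8/8.9 = 5.0337.
Mean = α/β = 45.8/8.9 = 5.1461.
Quadratic loss ⇒ the optimal estimator is the posterior mean.

5.1461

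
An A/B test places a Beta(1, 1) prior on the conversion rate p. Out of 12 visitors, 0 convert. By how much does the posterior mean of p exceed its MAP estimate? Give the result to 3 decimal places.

Posterior: Beta(1+0, 1+12) = Beta(1, 13).
Since α = 1 ≤ 1 and β > 1, the Beta density is monotone decreasing on [0,1]; the mode is at 0.
Mean = 1/(1+13) = 0.071.
Difference = 0.071 − 0.000 = 0.071.

0.071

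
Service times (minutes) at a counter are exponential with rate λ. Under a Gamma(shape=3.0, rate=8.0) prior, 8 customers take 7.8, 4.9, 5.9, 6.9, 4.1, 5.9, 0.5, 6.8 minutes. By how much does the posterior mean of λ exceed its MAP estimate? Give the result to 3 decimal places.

0.020

Σ times = 42.8. Posterior: Gamma(shape = 3.0+8 = 11.0, rate = 8.0+42.8 = 50.8).
Mode = (α−1)/β = 10.0/50.8 = 0.197.
Mean = α/β = 11.0/50.8 = 0.217.
Difference = 0.217 − 0.197 = 0.020.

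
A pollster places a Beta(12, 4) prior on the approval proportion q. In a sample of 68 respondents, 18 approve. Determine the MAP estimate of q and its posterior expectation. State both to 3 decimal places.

MAP: 0.354. Posterior mean: 0.357.

Posterior: Beta(12+18, 4+50) = Beta(30, 54).
Mode = (30−1)/(30+54−2) = 29/82 = 0.354.
Mean = 30/(30+54) = 30/84 = 0.357.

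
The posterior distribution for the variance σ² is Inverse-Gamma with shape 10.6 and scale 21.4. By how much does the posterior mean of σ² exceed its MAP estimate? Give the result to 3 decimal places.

0.384

Mode = β/(α+1) = 21.4/11.6 = 1.845.
Mean = β/(α−1) = 21.4/9.6 = 2.229.
Difference = 2.229 − 1.845 = 0.384.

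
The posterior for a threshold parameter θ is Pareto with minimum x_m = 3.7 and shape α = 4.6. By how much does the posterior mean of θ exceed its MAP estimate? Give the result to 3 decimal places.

The Pareto density is strictly decreasing on [x_m, ∞), so the mode is x_m = 3.700.
Mean = α·x_m/(α−1) = 4.6·3.7/3.6 = 4.728.
Difference = 4.728 − 3.700 = 1.028.

1.028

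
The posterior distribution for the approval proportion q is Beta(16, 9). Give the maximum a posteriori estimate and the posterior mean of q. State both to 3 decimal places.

maximum a posteriori estimate = 0.652, posterior mean = 0.640

Mode = (16−1)/(16+9−2) = 15/23 = 0.652.
Mean = 16/(16+9) = 16/25 = 0.640.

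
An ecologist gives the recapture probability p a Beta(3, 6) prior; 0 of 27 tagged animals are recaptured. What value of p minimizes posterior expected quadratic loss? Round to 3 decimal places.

Posterior: Beta(3+0, 6+27) = Beta(3, 33).
Mode = (3−1)/(3+33−2) = 2/34 = 0.059.
Mean = 3/(3+33) = 3/36 = 0.083.
Quadratic loss ⇒ the optimal estimator is the posterior mean.

0.083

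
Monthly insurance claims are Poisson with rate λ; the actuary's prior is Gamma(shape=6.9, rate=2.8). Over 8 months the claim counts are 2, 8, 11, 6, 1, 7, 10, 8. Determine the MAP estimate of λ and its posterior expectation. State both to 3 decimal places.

MAP: 5.454. Posterior mean: 5.546.

Σ counts = 53. Posterior: Gamma(shape = 6.9+53 = 59.9, rate = 2.8+8 = 10.8).
Mode = (α−1)/β = 58.9/10.8 = 5.454.
Mean = α/β = 59.9/10.8 = 5.546.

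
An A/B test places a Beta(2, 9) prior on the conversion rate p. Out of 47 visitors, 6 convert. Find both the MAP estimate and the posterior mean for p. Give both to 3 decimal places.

MAP: 0.125. Posterior mean: 0.138.

Posterior: Beta(2+6, 9+41) = Beta(8, 50).
Mode = (8−1)/(8+50−2) = 7/56 = 0.125.
Mean = 8/(8+50) = 8/58 = 0.138.
The mean is pulled above the mode by the posterior's right skew.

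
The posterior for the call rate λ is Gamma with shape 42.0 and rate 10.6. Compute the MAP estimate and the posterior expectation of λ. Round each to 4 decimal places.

Mode = (α−1)/β = 41.0/10.6 = 3.8679.
Mean = α/β = 42.0/10.6 = 3.9623.

MAP = 3.8679, posterior mean = 3.9623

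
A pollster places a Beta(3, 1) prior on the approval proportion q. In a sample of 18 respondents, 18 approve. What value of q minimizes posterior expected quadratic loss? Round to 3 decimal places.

0.955

Posterior: Beta(3+18, 1+0) = Beta(21, 1).
Since β = 1 ≤ 1 and α > 1, the Beta density is monotone increasing on [0,1]; the mode is at 1.
Mean = 21/(21+1) = 0.955.
Quadratic loss ⇒ the optimal estimator is the posterior mean.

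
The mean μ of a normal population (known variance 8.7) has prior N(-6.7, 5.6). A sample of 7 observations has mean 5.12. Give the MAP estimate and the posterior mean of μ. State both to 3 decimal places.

MAP = 2.973; posterior mean = 2.973

Posterior for μ is Normal. Precision-weighted mean: (1/5.6·-6.7 + 7/8.7·5.12) / (1/5.6 + 7/8.7) = 2.973.
A Normal posterior is symmetric, so mode = mean.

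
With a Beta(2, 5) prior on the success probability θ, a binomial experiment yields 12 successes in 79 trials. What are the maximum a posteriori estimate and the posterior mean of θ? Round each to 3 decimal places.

MAP: 0.155. Posterior mean: 0.163.

Posterior: Beta(2+12, 5+67) = Beta(14, 72).
Mode = (14−1)/(14+72−2) = 13/84 = 0.155.
Mean = 14/(14+72) = 14/86 = 0.163.
Mean > mode: the posterior has a right tail.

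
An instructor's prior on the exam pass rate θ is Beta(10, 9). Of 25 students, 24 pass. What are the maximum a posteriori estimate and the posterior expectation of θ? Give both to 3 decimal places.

maximum a posteriori estimate = 0.786, posterior expectation = 0.773

Posterior: Beta(10+24, 9+1) = Beta(34, 10).
Mode = (34−1)/(34+10−2) = 33/42 = 0.786.
Mean = 34/(34+10) = 34/44 = 0.773.
Left-skewed posterior ⇒ mean < mode.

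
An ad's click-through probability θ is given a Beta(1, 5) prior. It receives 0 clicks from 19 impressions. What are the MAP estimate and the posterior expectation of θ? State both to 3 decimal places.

MAP estimate = 0.000, posterior expectation = 0.040

Posterior: Beta(1+0, 5+19) = Beta(1, 24).
Since α = 1 ≤ 1 and β > 1, the Beta density is monotone decreasing on [0,1]; the mode is at 0.
Mean = 1/(1+24) = 0.040.
Mean > mode: the posterior has a right tail.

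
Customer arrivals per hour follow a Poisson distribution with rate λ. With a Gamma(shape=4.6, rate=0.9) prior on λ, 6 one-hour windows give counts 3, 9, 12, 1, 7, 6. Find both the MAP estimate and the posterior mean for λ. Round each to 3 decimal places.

λ_MAP = 6.029, E[λ|data] = 6.174

Σ counts = 38. Posterior: Gamma(shape = 4.6+38 = 42.6, rate = 0.9+6 = 6.9).
Mode = (α−1)/β = 41.6/6.9 = 6.029.
Mean = α/β = 42.6/6.9 = 6.174.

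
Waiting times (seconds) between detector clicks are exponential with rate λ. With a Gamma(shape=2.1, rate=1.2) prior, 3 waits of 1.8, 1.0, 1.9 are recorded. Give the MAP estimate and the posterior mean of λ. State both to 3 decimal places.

Σ times = 4.7. Posterior: Gamma(shape = 2.1+3 = 5.1, rate = 1.2+4.7 = 5.9).
Mode = (α−1)/β = 4.1/5.9 = 0.695.
Mean = α/β = 5.1/5.9 = 0.864.

MAP estimate = 0.695, posterior mean = 0.864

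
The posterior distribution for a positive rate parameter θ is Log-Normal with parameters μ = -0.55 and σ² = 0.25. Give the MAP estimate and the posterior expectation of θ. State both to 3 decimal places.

Mode = exp(μ − σ²) = exp(-0.80) = 0.449.
Mean = exp(μ + σ²/2) = exp(-0.425) = 0.654.

MAP = 0.449, posterior mean = 0.654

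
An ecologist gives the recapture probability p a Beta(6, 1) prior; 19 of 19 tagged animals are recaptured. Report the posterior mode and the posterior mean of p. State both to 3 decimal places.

MAP = 1.000, posterior mean = 0.962

Posterior: Beta(6+19, 1+0) = Beta(25, 1).
Since β = 1 ≤ 1 and α > 1, the Beta density is monotone increasing on [0,1]; the mode is at 1.
Mean = 25/(25+1) = 0.962.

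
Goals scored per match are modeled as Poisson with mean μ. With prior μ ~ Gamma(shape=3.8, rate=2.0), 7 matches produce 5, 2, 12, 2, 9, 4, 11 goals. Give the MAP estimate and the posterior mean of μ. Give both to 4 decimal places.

MAP = 5.3111, posterior mean = 5.4222

Σ counts = 45. Posterior: Gamma(shape = 3.8+45 = 48.8, rate = 2.0+7 = 9.0).
Mode = (α−1)/β = 47.8/9.0 = 5.3111.
Mean = α/β = 48.8/9.0 = 5.4222.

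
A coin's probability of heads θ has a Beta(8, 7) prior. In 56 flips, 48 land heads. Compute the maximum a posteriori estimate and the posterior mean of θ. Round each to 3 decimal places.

Posterior: Beta(8+48, 7+8) = Beta(56, 15).
Mode = (56−1)/(56+15−2) = 55/69 = 0.797.
Mean = 56/(56+15) = 56/71 = 0.789.

MAP: 0.797. Posterior mean: 0.789.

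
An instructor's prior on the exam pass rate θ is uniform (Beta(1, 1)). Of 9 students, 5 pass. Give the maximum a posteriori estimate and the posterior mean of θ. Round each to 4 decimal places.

MAP: 0.5556. Posterior mean: 0.5455.

Posterior: Beta(1+5, 1+4) = Beta(6, 5).
Mode = (6−1)/(6+5−2) = 5/9 = 0.5556.
With a flat prior the MAP equals the MLE, 5/9.
Mean = 6/(6+5) = 6/11 = 0.5455.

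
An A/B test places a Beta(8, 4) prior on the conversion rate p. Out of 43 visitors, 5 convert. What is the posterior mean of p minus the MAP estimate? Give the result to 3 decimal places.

0.010

Posterior: Beta(8+5, 4+38) = Beta(13, 42).
Mode = (13−1)/(13+42−2) = 12/53 = 0.226.
Mean = 13/(13+42) = 13/55 = 0.236.
Difference = 0.236 − 0.226 = 0.010.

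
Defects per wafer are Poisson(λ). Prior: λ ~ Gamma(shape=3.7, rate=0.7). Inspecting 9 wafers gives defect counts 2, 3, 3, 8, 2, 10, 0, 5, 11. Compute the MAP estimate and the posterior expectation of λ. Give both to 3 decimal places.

Σ counts = 44. Posterior: Gamma(shape = 3.7+44 = 47.7, rate = 0.7+9 = 9.7).
Mode = (α−1)/β = 46.7/9.7 = 4.814.
Mean = α/β = 47.7/9.7 = 4.918.
The mean is pulled above the mode by the posterior's right skew.

MAP = 4.814, posterior mean = 4.918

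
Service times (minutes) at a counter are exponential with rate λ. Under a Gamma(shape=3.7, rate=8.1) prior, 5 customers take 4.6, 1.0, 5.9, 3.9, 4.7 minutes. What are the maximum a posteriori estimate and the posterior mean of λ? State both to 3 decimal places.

Σ times = 20.1. Posterior: Gamma(shape = 3.7+5 = 8.7, rate = 8.1+20.1 = 28.2).
Mode = (α−1)/β = 7.7/28.2 = 0.273.
Mean = α/β = 8.7/28.2 = 0.309.
The posterior is right-skewed, so the mean exceeds the mode.

λ_MAP = 0.273, E[λ|data] = 0.309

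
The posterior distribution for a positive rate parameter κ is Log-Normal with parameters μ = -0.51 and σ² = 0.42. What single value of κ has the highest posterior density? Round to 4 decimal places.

0.3946

Mode = exp(μ − σ²) = exp(-0.93) = 0.3946.
Mean = exp(μ + σ²/2) = exp(-0.300) = 0.7408.
This is the posterior mode — the MAP estimate.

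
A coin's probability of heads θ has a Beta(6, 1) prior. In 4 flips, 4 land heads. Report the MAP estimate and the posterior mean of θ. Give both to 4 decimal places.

θ_MAP = 1.0000, E[θ|data] = 0.9091

Posterior: Beta(6+4, 1+0) = Beta(10, 1).
Since β = 1 ≤ 1 and α > 1, the Beta density is monotone increasing on [0,1]; the mode is at 1.
Mean = 10/(10+1) = 0.9091.
The posterior is left-skewed, so the mode exceeds the mean.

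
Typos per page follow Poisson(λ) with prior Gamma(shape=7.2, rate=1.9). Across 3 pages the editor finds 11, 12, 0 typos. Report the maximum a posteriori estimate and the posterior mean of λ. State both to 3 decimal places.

Σ counts = 23. Posterior: Gamma(shape = 7.2+23 = 30.2, rate = 1.9+3 = 4.9).
Mode = (α−1)/β = 29.2/4.9 = 5.959.
Mean = α/β = 30.2/4.9 = 6.163.
The mean is pulled above the mode by the posterior's right skew.

λ_MAP = 5.959, E[λ|data] = 6.163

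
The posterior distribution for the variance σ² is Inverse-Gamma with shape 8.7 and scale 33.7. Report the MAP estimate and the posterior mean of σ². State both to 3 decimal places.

Mode = β/(α+1) = 33.7/9.7 = 3.474.
Mean = β/(α−1) = 33.7/7.7 = 4.377.

MAP: 3.474. Posterior mean: 4.377.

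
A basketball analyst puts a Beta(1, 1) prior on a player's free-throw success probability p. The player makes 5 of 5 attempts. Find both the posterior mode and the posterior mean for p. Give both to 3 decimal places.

Posterior: Beta(1+5, 1+0) = Beta(6, 1).
Since β = 1 ≤ 1 and α > 1, the Beta density is monotone increasing on [0,1]; the mode is at 1.
Mean = 6/(6+1) = 0.857.

MAP = 1.000, posterior mean = 0.857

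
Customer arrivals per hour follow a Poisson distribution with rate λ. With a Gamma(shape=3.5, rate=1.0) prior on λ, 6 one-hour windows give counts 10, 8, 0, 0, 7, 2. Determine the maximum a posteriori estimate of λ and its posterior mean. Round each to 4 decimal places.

λ_MAP = 4.2143, E[λ|data] = 4.3571

Σ counts = 27. Posterior: Gamma(shape = 3.5+27 = 30.5, rate = 1.0+6 = 7.0).
Mode = (α−1)/β = 29.5/7.0 = 4.2143.
Mean = α/β = 30.5/7.0 = 4.3571.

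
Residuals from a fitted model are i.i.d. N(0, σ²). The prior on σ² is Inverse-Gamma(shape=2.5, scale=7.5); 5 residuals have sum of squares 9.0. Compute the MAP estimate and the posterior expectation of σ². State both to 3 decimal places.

Posterior: Inverse-Gamma(shape = 2.5+5/2 = 5.0, scale = 7.5+9.0/2 = 12.0).
Mode = β/(α+1) = 12.0/6.0 = 2.000.
Mean = β/(α−1) = 12.0/4.0 = 3.000.

MAP = 2.000, posterior mean = 3.000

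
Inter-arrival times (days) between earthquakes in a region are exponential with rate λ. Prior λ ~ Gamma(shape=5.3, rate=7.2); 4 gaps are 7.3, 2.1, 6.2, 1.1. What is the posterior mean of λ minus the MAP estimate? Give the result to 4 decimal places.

0.0418

Σ times = 16.7. Posterior: Gamma(shape = 5.3+4 = 9.3, rate = 7.2+16.7 = 23.9).
Mode = (α−1)/β = 8.3/23.9 = 0.3473.
Mean = α/β = 9.3/23.9 = 0.3891.
Difference = 0.3891 − 0.3473 = 0.0418.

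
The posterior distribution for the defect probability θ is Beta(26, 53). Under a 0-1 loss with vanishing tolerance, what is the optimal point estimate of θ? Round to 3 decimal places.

0.325

Mode = (26−1)/(26+53−2) = 25/77 = 0.325.
Mean = 26/(26+53) = 26/79 = 0.329.
This is the posterior mode — the MAP estimate.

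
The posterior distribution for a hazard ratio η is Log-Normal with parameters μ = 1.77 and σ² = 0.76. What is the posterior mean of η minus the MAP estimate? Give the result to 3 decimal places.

5.839

Mode = exp(μ − σ²) = exp(1.01) = 2.746.
Mean = exp(μ + σ²/2) = exp(2.150) = 8.585.
Difference = 8.585 − 2.746 = 5.839.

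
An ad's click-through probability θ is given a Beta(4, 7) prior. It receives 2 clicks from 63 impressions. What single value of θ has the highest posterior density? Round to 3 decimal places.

0.069

Posterior: Beta(4+2, 7+61) = Beta(6, 68).
Mode = (6−1)/(6+68−2) = 5/72 = 0.069.
Mean = 6/(6+68) = 6/74 = 0.081.
This is the posterior mode — the MAP estimate.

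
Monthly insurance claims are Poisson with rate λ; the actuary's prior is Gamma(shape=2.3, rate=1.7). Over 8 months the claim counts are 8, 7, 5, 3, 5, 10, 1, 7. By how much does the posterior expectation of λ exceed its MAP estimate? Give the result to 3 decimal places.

Σ counts = 46. Posterior: Gamma(shape = 2.3+46 = 48.3, rate = 1.7+8 = 9.7).
Mode = (α−1)/β = 47.3/9.7 = 4.876.
Mean = α/β = 48.3/9.7 = 4.979.
Difference = 4.979 − 4.876 = 0.103.
The posterior is right-skewed, so the mean exceeds the mode.

0.103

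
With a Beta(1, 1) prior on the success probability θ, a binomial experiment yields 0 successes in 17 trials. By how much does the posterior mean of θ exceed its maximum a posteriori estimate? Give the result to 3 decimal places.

Posterior: Beta(1+0, 1+17) = Beta(1, 18).
Since α = 1 ≤ 1 and β > 1, the Beta density is monotone decreasing on [0,1]; the mode is at 0.
Mean = 1/(1+18) = 0.053.
Difference = 0.053 − 0.000 = 0.053.

0.053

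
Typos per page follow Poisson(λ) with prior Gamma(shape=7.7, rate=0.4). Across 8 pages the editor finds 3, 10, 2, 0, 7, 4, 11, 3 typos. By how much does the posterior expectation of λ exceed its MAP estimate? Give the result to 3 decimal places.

0.119

Σ counts = 40. Posterior: Gamma(shape = 7.7+40 = 47.7, rate = 0.4+8 = 8.4).
Mode = (α−1)/β = 46.7/8.4 = 5.560.
Mean = α/β = 47.7/8.4 = 5.679.
Difference = 5.679 − 5.560 = 0.119.
Right-skewed posterior ⇒ mode < mean.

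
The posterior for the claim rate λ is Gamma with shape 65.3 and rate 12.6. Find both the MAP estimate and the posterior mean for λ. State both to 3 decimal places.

MAP = 5.103, posterior mean = 5.183

Mode = (α−1)/β = 64.3/12.6 = 5.103.
Mean = α/β = 65.3/12.6 = 5.183.
Mean > mode: the posterior has a right tail.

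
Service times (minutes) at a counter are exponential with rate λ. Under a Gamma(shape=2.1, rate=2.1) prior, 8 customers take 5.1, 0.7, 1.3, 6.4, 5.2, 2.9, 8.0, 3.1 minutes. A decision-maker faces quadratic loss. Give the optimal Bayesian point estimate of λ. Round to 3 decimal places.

Σ times = 32.7. Posterior: Gamma(shape = 2.1+8 = 10.1, rate = 2.1+32.7 = 34.8).
Mode = (α−1)/β = 9.1/34.8 = 0.261.
Mean = α/β = 10.1/34.8 = 0.290.
Quadratic loss ⇒ the optimal estimator is the posterior mean.

0.290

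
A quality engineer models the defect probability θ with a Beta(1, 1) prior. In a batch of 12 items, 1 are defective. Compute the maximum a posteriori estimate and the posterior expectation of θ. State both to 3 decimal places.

MAP: 0.083. Posterior mean: 0.143.

Posterior: Beta(1+1, 1+11) = Beta(2, 12).
Mode = (2−1)/(2+12−2) = 1/12 = 0.083.
Mean = 2/(2+12) = 2/14 = 0.143.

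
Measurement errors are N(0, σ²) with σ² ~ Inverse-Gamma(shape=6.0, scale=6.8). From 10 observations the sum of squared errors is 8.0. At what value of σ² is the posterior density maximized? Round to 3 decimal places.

0.900

Posterior: Inverse-Gamma(shape = 6.0+10/2 = 11.0, scale = 6.8+8.0/2 = 10.8).
Mode = β/(α+1) = 10.8/12.0 = 0.900.
Mean = β/(α−1) = 10.8/10.0 = 1.080.
This is the posterior mode — the MAP estimate.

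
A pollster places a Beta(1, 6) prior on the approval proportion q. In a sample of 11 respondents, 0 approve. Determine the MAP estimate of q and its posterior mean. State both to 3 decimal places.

MAP estimate = 0.000, posterior mean = 0.056

Posterior: Beta(1+0, 6+11) = Beta(1, 17).
Since α = 1 ≤ 1 and β > 1, the Beta density is monotone decreasing on [0,1]; the mode is at 0.
Mean = 1/(1+17) = 0.056.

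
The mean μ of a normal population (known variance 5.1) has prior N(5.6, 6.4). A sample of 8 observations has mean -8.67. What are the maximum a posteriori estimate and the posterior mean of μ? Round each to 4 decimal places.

Posterior for μ is Normal. Precision-weighted mean: (1/6.4·5.6 + 8/5.1·-8.67) / (1/6.4 + 8/5.1) = -7.3773.
A Normal posterior is symmetric, so mode = mean.

MAP = -7.3773, posterior mean = -7.3773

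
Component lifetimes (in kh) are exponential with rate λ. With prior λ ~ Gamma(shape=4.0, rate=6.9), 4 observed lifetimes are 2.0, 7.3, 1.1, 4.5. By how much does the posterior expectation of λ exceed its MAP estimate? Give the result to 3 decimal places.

0.046

Σ times = 14.9. Posterior: Gamma(shape = 4.0+4 = 8.0, rate = 6.9+14.9 = 21.8).
Mode = (α−1)/β = 7.0/21.8 = 0.321.
Mean = α/β = 8.0/21.8 = 0.367.
Difference = 0.367 − 0.321 = 0.046.
Right-skewed posterior ⇒ mode < mean.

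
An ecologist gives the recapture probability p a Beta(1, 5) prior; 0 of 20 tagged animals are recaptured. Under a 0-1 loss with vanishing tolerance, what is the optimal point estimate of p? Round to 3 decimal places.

0.000

Posterior: Beta(1+0, 5+20) = Beta(1, 25).
Since α = 1 ≤ 1 and β > 1, the Beta density is monotone decreasing on [0,1]; the mode is at 0.
Mean = 1/(1+25) = 0.038.
This is the posterior mode — the MAP estimate.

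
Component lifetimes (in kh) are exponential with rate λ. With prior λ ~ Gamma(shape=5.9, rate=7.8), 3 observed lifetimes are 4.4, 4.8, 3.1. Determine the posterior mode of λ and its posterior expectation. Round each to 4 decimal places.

Σ times = 12.3. Posterior: Gamma(shape = 5.9+3 = 8.9, rate = 7.8+12.3 = 20.1).
Mode = (α−1)/β = 7.9/20.1 = 0.3930.
Mean = α/β = 8.9/20.1 = 0.4428.

λ_MAP = 0.3930, E[λ|data] = 0.4428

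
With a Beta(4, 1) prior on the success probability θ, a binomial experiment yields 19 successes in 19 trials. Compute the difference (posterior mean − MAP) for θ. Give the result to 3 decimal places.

Posterior: Beta(4+19, 1+0) = Beta(23, 1).
Since β = 1 ≤ 1 and α > 1, the Beta density is monotone increasing on [0,1]; the mode is at 1.
Mean = 23/(23+1) = 0.958.
Difference = 0.958 − 1.000 = -0.042.

-0.042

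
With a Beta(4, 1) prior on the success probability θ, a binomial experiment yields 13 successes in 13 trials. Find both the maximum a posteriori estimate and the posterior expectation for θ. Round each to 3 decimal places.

MAP = 1.000; posterior mean = 0.944

Posterior: Beta(4+13, 1+0) = Beta(17, 1).
Since β = 1 ≤ 1 and α > 1, the Beta density is monotone increasing on [0,1]; the mode is at 1.
Mean = 17/(17+1) = 0.944.
The posterior is left-skewed, so the mode exceeds the mean.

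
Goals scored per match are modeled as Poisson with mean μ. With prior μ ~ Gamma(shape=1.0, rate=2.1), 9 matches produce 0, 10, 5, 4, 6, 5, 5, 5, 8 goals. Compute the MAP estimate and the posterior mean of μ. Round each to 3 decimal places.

Σ counts = 48. Posterior: Gamma(shape = 1.0+48 = 49.0, rate = 2.1+9 = 11.1).
Mode = (α−1)/β = 48.0/11.1 = 4.324.
Mean = α/β = 49.0/11.1 = 4.414.

MAP estimate = 4.324, posterior mean = 4.414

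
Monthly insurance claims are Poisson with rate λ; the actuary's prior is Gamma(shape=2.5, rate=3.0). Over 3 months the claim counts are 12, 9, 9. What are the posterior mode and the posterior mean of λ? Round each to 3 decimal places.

MAP = 5.250, posterior mean = 5.417

Σ counts = 30. Posterior: Gamma(shape = 2.5+30 = 32.5, rate = 3.0+3 = 6.0).
Mode = (α−1)/β = 31.5/6.0 = 5.250.
Mean = α/β = 32.5/6.0 = 5.417.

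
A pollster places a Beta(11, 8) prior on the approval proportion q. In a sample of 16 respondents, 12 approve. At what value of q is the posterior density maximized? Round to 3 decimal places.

Posterior: Beta(11+12, 8+4) = Beta(23, 12).
Mode = (23−1)/(23+12−2) = 22/33 = 0.667.
Mean = 23/(23+12) = 23/35 = 0.657.
This is the posterior mode — the MAP estimate.

0.667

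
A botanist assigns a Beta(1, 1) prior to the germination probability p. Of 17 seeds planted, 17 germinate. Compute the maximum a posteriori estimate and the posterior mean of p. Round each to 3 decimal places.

MAP: 1.000. Posterior mean: 0.947.

Posterior: Beta(1+17, 1+0) = Beta(18, 1).
Since β = 1 ≤ 1 and α > 1, the Beta density is monotone increasing on [0,1]; the mode is at 1.
Mean = 18/(18+1) = 0.947.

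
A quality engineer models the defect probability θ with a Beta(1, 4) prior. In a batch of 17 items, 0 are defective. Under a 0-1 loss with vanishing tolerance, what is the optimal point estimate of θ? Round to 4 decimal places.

Posterior: Beta(1+0, 4+17) = Beta(1, 21).
Since α = 1 ≤ 1 and β > 1, the Beta density is monotone decreasing on [0,1]; the mode is at 0.
Mean = 1/(1+21) = 0.0455.
This is the posterior mode — the MAP estimate.

0.0000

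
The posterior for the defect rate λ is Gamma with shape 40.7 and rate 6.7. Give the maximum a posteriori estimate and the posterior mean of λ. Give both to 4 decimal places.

MAP: 5.9254. Posterior mean: 6.0746.

Mode = (α−1)/β = 39.7/6.7 = 5.9254.
Mean = α/β = 40.7/6.7 = 6.0746.
Mean > mode: the posterior has a right tail.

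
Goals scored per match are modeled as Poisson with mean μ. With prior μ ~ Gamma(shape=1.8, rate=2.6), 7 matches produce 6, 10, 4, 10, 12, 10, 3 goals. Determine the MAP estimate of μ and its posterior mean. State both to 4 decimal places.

Σ counts = 55. Posterior: Gamma(shape = 1.8+55 = 56.8, rate = 2.6+7 = 9.6).
Mode = (α−1)/β = 55.8/9.6 = 5.8125.
Mean = α/β = 56.8/9.6 = 5.9167.

MAP = 5.8125; posterior mean = 5.9167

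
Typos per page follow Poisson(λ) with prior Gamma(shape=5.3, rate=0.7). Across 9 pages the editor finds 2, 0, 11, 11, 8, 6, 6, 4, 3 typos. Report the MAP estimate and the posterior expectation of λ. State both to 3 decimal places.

λ_MAP = 5.701, E[λ|data] = 5.804

Σ counts = 51. Posterior: Gamma(shape = 5.3+51 = 56.3, rate = 0.7+9 = 9.7).
Mode = (α−1)/β = 55.3/9.7 = 5.701.
Mean = α/β = 56.3/9.7 = 5.804.
The mean is pulled above the mode by the posterior's right skew.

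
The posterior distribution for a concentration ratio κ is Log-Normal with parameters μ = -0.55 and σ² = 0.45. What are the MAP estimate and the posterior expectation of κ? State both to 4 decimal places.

Mode = exp(μ − σ²) = exp(-1.00) = 0.3679.
Mean = exp(μ + σ²/2) = exp(-0.325) = 0.7225.

MAP: 0.3679. Posterior mean: 0.7225.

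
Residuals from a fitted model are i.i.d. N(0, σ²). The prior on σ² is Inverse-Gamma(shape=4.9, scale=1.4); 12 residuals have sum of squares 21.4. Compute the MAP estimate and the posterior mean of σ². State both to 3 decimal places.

MAP: 1.017. Posterior mean: 1.222.

Posterior: Inverse-Gamma(shape = 4.9+12/2 = 10.9, scale = 1.4+21.4/2 = 12.1).
Mode = β/(α+1) = 12.1/11.9 = 1.017.
Mean = β/(α−1) = 12.1/9.9 = 1.222.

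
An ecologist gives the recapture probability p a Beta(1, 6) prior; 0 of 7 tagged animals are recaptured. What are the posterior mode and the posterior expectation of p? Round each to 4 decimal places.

MAP = 0.0000; posterior mean = 0.0714

Posterior: Beta(1+0, 6+7) = Beta(1, 13).
Since α = 1 ≤ 1 and β > 1, the Beta density is monotone decreasing on [0,1]; the mode is at 0.
Mean = 1/(1+13) = 0.0714.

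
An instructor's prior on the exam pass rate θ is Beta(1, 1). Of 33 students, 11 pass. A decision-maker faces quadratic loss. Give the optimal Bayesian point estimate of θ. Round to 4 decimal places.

0.3429

Posterior: Beta(1+11, 1+22) = Beta(12, 23).
Mode = (12−1)/(12+23−2) = 11/33 = 0.3333.
With a flat prior the MAP equals the MLE, 11/33.
Mean = 12/(12+23) = 12/35 = 0.3429.
Quadratic loss ⇒ the optimal estimator is the posterior mean.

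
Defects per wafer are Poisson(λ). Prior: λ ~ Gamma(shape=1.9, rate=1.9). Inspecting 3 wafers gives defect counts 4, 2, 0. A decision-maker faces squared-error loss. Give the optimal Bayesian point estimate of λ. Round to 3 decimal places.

Σ counts = 6. Posterior: Gamma(shape = 1.9+6 = 7.9, rate = 1.9+3 = 4.9).
Mode = (α−1)/β = 6.9/4.9 = 1.408.
Mean = α/β = 7.9/4.9 = 1.612.
Squared-error loss ⇒ the optimal estimator is the posterior mean.

1.612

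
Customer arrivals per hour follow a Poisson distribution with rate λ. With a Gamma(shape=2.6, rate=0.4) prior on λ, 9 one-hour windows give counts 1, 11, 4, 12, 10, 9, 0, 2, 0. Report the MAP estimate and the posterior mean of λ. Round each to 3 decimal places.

MAP = 5.383; posterior mean = 5.489

Σ counts = 49. Posterior: Gamma(shape = 2.6+49 = 51.6, rate = 0.4+9 = 9.4).
Mode = (α−1)/β = 50.6/9.4 = 5.383.
Mean = α/β = 51.6/9.4 = 5.489.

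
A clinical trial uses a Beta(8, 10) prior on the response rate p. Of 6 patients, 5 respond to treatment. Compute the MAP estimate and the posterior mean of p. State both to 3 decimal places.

MAP = 0.545; posterior mean = 0.542

Posterior: Beta(8+5, 10+1) = Beta(13, 11).
Mode = (13−1)/(13+11−2) = 12/22 = 0.545.
Mean = 13/(13+11) = 13/24 = 0.542.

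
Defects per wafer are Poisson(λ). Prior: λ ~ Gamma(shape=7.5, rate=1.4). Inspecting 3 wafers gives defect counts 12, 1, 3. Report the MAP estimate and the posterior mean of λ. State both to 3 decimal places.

Σ counts = 16. Posterior: Gamma(shape = 7.5+16 = 23.5, rate = 1.4+3 = 4.4).
Mode = (α−1)/β = 22.5/4.4 = 5.114.
Mean = α/β = 23.5/4.4 = 5.341.

λ_MAP = 5.114, E[λ|data] = 5.341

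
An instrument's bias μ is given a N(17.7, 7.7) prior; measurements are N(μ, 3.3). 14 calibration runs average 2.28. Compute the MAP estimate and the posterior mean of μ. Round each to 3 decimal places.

MAP estimate = 2.738, posterior mean = 2.738

Posterior for μ is Normal. Precision-weighted mean: (1/7.7·17.7 + 14/3.3·2.28) / (1/7.7 + 14/3.3) = 2.738.
A Normal posterior is symmetric, so mode = mean.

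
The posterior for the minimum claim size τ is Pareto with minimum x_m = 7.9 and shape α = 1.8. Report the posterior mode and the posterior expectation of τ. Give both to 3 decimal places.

τ_MAP = 7.900, E[τ|data] = 17.775

The Pareto density is strictly decreasing on [x_m, ∞), so the mode is x_m = 7.900.
Mean = α·x_m/(α−1) = 1.8·7.9/0.8 = 17.775.
The mean is pulled above the mode by the posterior's right skew.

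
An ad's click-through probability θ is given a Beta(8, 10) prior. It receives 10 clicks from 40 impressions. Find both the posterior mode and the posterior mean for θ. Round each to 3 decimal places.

MAP: 0.304. Posterior mean: 0.310.

Posterior: Beta(8+10, 10+30) = Beta(18, 40).
Mode = (18−1)/(18+40−2) = 17/56 = 0.304.
Mean = 18/(18+40) = 18/58 = 0.310.
Right-skewed posterior ⇒ mode < mean.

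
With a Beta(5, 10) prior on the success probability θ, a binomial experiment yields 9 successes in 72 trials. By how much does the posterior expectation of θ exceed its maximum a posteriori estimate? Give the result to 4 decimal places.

Posterior: Beta(5+9, 10+63) = Beta(14, 73).
Mode = (14−1)/(14+73−2) = 13/85 = 0.1529.
Mean = 14/(14+73) = 14/87 = 0.1609.
Difference = 0.1609 − 0.1529 = 0.0080.
Mean > mode: the posterior has a right tail.

0.0080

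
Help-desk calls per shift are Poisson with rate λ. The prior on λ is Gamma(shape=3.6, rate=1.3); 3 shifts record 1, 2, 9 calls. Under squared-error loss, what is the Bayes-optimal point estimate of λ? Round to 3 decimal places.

Σ counts = 12. Posterior: Gamma(shape = 3.6+12 = 15.6, rate = 1.3+3 = 4.3).
Mode = (α−1)/β = 14.6/4.3 = 3.395.
Mean = α/β = 15.6/4.3 = 3.628.
Squared-error loss ⇒ the optimal estimator is the posterior mean.

3.628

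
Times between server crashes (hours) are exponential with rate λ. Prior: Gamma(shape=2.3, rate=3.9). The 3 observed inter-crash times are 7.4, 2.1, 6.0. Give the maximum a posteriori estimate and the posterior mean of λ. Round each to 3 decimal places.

Σ times = 15.5. Posterior: Gamma(shape = 2.3+3 = 5.3, rate = 3.9+15.5 = 19.4).
Mode = (α−1)/β = 4.3/19.4 = 0.222.
Mean = α/β = 5.3/19.4 = 0.273.

λ_MAP = 0.222, E[λ|data] = 0.273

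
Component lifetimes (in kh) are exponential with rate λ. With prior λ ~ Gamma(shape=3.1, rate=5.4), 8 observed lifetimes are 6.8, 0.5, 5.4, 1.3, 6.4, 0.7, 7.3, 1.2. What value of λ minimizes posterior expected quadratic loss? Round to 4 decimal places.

0.3171

Σ times = 29.6. Posterior: Gamma(shape = 3.1+8 = 11.1, rate = 5.4+29.6 = 35.0).
Mode = (α−1)/β = 10.1/35.0 = 0.2886.
Mean = α/β = 11.1/35.0 = 0.3171.
Quadratic loss ⇒ the optimal estimator is the posterior mean.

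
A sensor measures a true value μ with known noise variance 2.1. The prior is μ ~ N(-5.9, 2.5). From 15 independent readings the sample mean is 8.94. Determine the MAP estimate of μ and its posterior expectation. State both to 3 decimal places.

MAP estimate = 8.153, posterior expectation = 8.153

Posterior for μ is Normal. Precision-weighted mean: (1/2.5·-5.9 + 15/2.1·8.94) / (1/2.5 + 15/2.1) = 8.153.
A Normal posterior is symmetric, so mode = mean.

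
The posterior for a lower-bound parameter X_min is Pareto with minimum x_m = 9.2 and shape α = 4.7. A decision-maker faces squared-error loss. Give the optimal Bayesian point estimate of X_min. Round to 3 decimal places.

The Pareto density is strictly decreasing on [x_m, ∞), so the mode is x_m = 9.200.
Mean = α·x_m/(α−1) = 4.7·9.2/3.7 = 11.686.
Squared-error loss ⇒ the optimal estimator is the posterior mean.

11.686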